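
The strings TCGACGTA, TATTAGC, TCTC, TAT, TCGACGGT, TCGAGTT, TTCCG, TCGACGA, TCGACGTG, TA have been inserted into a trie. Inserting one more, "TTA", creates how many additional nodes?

Walking "TTA" from the root, the first 2 characters ("TT") follow existing edges; "A" is the first miss.
New nodes needed: |"TTA"| − 2 = 3 − 2 = 1.

1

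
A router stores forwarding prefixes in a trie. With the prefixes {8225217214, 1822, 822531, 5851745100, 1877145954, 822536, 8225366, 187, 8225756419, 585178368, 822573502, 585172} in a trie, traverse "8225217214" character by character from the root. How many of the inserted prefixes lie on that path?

1

Check each prefix of "8225217214" against the stored set — each match is an end-marker on the path.
Prefixes of the query that are stored words: "8225217214"
Count: 1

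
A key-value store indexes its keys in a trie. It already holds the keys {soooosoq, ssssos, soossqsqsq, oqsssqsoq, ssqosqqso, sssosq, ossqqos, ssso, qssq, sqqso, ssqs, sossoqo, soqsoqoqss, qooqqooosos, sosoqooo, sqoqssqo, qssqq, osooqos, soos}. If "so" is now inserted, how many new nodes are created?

Every character of "so" already lies on an existing path (it is a prefix of some stored word).
No new nodes are needed: 0.

0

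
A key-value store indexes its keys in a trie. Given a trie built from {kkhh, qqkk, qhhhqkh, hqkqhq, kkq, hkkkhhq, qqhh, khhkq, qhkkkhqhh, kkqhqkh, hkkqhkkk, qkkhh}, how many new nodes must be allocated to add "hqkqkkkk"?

4

Walking "hqkqkkkk" from the root, the first 4 characters ("hqkq") follow existing edges; "k" is the first miss.
So 8 − 4 = 4 new nodes.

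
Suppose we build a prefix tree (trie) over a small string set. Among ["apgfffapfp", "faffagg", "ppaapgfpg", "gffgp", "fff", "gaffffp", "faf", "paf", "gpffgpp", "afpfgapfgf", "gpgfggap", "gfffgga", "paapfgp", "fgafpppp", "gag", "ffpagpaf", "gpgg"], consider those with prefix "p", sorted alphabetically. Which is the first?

paapfgp

DFS of the "p" subtree visits, in order: "paapfgp", "paf", "ppaapgfpg"
The 1st is paapfgp.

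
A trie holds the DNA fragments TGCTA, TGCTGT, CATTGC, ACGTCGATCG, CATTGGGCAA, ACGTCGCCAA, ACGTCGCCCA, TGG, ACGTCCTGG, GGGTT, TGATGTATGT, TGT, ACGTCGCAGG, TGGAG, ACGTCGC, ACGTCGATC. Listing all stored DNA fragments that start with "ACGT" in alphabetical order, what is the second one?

Filter for "ACGT…" and sort: "ACGTCCTGG", "ACGTCGATC", "ACGTCGATCG", "ACGTCGC", "ACGTCGCAGG", "ACGTCGCCAA", "ACGTCGCCCA"
Position 2: ACGTCGATC

ACGTCGATC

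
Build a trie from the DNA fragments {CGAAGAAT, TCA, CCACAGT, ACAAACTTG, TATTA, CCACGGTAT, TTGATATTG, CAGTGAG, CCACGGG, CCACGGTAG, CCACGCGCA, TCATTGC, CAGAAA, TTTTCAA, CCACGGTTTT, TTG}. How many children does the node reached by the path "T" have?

The children of the "T" node are the distinct next characters among strings starting with "T".
Characters that immediately follow "T" among the stored strings: {A, C, T}.
That node has 3 child edges.

3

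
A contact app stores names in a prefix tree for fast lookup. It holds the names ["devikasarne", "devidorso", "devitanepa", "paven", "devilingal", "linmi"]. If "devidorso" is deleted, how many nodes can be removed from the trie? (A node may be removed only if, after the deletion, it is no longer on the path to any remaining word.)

5

Walk "devidorso" from the leaf back toward the root, removing each node that no remaining word uses.
The suffix "dorso" (5 nodes) is used only by "devidorso"; the node for "devi" still has the child "k", so pruning stops there.
Nodes removed: 5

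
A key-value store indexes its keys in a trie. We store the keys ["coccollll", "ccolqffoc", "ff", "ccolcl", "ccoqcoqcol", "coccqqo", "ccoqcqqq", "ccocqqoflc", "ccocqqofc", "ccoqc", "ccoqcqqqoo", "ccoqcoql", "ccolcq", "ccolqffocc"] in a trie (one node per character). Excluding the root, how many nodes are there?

47

Count nodes per top-level branch (shared prefixes stored once):
  'c'-branch (ccocqqofc, ccocqqoflc, ccolcl, ccolcq, ccolqffoc, ccolqffocc, ccoqc, ccoqcoqcol, ccoqcoql, ccoqcqqq, ccoqcqqqoo, coccollll, coccqqo): 45 nodes
  'f'-branch (ff): 2 nodes
Sum: 47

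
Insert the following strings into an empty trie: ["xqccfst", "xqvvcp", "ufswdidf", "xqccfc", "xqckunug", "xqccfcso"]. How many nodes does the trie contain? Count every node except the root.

27

For each word, the new-node count is its length minus the longest prefix already in the trie:
  "xqccfst" → 7 new (x, q, c, c, f, s, t)
  "xqvvcp" → prefix "xq" already present; 4 new (v, v, c, p)
  "ufswdidf" → 8 new (u, f, s, w, d, i, d, f)
  "xqccfc" → prefix "xqccf" already present; 1 new (c)
  "xqckunug" → prefix "xqc" already present; 5 new (k, u, n, u, g)
  "xqccfcso" → prefix "xqccfc" already present; 2 new (s, o)
Total nodes = 7 + 4 + 8 + 1 + 5 + 2 = 27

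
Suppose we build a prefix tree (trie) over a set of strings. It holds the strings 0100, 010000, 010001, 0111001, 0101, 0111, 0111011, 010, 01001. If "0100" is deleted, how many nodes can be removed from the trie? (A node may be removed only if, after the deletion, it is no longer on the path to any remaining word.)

0

Walk "0100" from the leaf back toward the root, removing each node that no remaining word uses.
Every node on "0100" is still needed (e.g. by "010000"), so nothing is freed.
Nodes removed: 0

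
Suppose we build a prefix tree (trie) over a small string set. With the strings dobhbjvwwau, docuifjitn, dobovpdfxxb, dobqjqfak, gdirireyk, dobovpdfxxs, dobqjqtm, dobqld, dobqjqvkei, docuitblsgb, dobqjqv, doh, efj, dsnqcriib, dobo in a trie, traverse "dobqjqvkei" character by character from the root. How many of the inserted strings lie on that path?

2

Check each prefix of "dobqjqvkei" against the stored set — each match is an end-marker on the path.
Prefixes of the query that are stored words: "dobqjqv", "dobqjqvkei"
Count: 2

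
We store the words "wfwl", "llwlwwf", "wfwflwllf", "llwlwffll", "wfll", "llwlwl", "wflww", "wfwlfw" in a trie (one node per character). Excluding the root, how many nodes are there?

28

For each word, the new-node count is its length minus the longest prefix already in the trie:
  "wfwl" → 4 new (w, f, w, l)
  "llwlwwf" → 7 new (l, l, w, l, w, w, f)
  "wfwflwllf" → prefix "wfw" already present; 6 new (f, l, w, l, l, f)
  "llwlwffll" → prefix "llwlw" already present; 4 new (f, f, l, l)
  "wfll" → prefix "wf" already present; 2 new (l, l)
  "llwlwl" → prefix "llwlw" already present; 1 new (l)
  "wflww" → prefix "wfl" already present; 2 new (w, w)
  "wfwlfw" → prefix "wfwl" already present; 2 new (f, w)
Total nodes = 4 + 7 + 6 + 4 + 2 + 1 + 2 + 2 = 28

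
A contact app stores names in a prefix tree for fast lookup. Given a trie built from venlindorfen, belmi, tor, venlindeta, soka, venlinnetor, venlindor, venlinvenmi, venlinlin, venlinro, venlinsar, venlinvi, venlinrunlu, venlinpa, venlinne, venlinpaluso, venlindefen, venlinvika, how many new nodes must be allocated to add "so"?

"so" is already a full path in the trie; only an end-marker is added.
No new nodes are needed: 0.

0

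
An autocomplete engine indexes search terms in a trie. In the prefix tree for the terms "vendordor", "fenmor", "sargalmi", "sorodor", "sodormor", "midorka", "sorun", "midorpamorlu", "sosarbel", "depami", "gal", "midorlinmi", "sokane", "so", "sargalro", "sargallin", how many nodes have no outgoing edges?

Leaves are exactly the stored words that no other stored word extends.
Those words: "depami", "fenmor", "gal", "midorka", "midorlinmi", "midorpamorlu", "sargallin", "sargalmi", "sargalro", "sodormor", "sokane", "sorodor", "sorun", "sosarbel", "vendordor"
Leaf count: 15

15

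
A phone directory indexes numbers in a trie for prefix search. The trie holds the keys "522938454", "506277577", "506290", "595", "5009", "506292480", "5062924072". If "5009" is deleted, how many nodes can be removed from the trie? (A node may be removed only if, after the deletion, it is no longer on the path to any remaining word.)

2

After clearing the end-marker at "5009", prune upward until reaching a node still needed by another word.
The suffix "09" (2 nodes) is used only by "5009"; the node for "50" still has the child "6", so pruning stops there.
Nodes removed: 2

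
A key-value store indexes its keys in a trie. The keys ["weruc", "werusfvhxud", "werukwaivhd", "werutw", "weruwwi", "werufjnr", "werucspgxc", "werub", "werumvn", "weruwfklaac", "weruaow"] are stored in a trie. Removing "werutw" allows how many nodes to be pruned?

2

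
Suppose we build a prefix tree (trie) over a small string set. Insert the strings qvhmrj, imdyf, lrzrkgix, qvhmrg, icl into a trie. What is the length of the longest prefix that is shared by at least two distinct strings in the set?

Equivalently: take the maximum, over all pairs, of their longest common prefix length.
"qvhmrg" and "qvhmrj" agree on "qvhmr" (5 characters) before diverging; nothing deeper is shared.
Longest shared-prefix length: 5

5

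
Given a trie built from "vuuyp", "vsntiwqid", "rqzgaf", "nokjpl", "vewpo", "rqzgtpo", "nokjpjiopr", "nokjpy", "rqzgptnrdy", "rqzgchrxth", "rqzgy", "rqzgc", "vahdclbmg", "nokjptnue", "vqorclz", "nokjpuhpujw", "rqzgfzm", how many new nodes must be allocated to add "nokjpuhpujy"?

1

The longest prefix of "nokjpuhpujy" already in the trie is "nokjpuhpuj" (length 10).
Each of the 1 remaining characters creates one node.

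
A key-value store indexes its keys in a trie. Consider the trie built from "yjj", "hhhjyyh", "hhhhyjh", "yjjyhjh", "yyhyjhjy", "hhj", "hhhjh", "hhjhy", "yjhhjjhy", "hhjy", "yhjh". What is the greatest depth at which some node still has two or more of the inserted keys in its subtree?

4

Look for the deepest trie node that still has at least two words in its subtree.
"hhhjh" and "hhhjyyh" agree on "hhhj" (4 characters) before diverging; nothing deeper is shared.
Longest shared-prefix length: 4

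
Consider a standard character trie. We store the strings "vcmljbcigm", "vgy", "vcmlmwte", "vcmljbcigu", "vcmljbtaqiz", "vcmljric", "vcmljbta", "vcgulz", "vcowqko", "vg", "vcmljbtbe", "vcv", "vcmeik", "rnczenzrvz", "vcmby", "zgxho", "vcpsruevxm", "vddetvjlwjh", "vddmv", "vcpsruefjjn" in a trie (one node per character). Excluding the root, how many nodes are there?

81

Insert word by word; a character creates a node only if that edge doesn't already exist:
  "vcmljbcigm" → 10 new (v, c, m, l, j, b, c, i, g, m)
  "vgy" → prefix "v" already present; 2 new (g, y)
  "vcmlmwte" → prefix "vcml" already present; 4 new (m, w, t, e)
  "vcmljbcigu" → prefix "vcmljbcig" already present; 1 new (u)
  "vcmljbtaqiz" → prefix "vcmljb" already present; 5 new (t, a, q, i, z)
  "vcmljric" → prefix "vcmlj" already present; 3 new (r, i, c)
  "vcmljbta" → prefix "vcmljbta" already present; 0 new (none)
  "vcgulz" → prefix "vc" already present; 4 new (g, u, l, z)
  "vcowqko" → prefix "vc" already present; 5 new (o, w, q, k, o)
  "vg" → prefix "vg" already present; 0 new (none)
  "vcmljbtbe" → prefix "vcmljbt" already present; 2 new (b, e)
  "vcv" → prefix "vc" already present; 1 new (v)
  "vcmeik" → prefix "vcm" already present; 3 new (e, i, k)
  "rnczenzrvz" → 10 new (r, n, c, z, e, n, z, r, v, z)
  "vcmby" → prefix "vcm" already present; 2 new (b, y)
  "zgxho" → 5 new (z, g, x, h, o)
  "vcpsruevxm" → prefix "vc" already present; 8 new (p, s, r, u, e, v, x, m)
  "vddetvjlwjh" → prefix "v" already present; 10 new (d, d, e, t, v, j, l, w, j, h)
  "vddmv" → prefix "vdd" already present; 2 new (m, v)
  "vcpsruefjjn" → prefix "vcpsrue" already present; 4 new (f, j, j, n)
Total nodes = 10 + 2 + 4 + 1 + 5 + 3 + 0 + 4 + 5 + 0 + 2 + 1 + 3 + 10 + 2 + 5 + 8 + 10 + 2 + 4 = 81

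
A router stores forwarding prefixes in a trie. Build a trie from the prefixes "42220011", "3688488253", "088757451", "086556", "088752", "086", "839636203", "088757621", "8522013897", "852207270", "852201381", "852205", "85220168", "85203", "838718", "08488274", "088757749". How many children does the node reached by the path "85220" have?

The children of the "85220" node are the distinct next characters among strings starting with "85220".
Distinct next characters after "85220": 1, 5, 7.
That node has 3 child edges.

3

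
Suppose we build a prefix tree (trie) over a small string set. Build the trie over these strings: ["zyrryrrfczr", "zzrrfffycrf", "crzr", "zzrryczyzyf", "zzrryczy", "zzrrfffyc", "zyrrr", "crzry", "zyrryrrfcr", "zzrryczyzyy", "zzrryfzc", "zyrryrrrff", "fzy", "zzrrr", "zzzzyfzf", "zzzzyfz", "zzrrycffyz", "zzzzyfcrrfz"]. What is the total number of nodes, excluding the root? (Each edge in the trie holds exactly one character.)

61

For each word, the new-node count is its length minus the longest prefix already in the trie:
  "zyrryrrfczr" → 11 new (z, y, r, r, y, r, r, f, c, z, r)
  "zzrrfffycrf" → prefix "z" already present; 10 new (z, r, r, f, f, f, y, c, r, f)
  "crzr" → 4 new (c, r, z, r)
  "zzrryczyzyf" → prefix "zzrr" already present; 7 new (y, c, z, y, z, y, f)
  "zzrryczy" → prefix "zzrryczy" already present; 0 new (none)
  "zzrrfffyc" → prefix "zzrrfffyc" already present; 0 new (none)
  "zyrrr" → prefix "zyrr" already present; 1 new (r)
  "crzry" → prefix "crzr" already present; 1 new (y)
  "zyrryrrfcr" → prefix "zyrryrrfc" already present; 1 new (r)
  "zzrryczyzyy" → prefix "zzrryczyzy" already present; 1 new (y)
  "zzrryfzc" → prefix "zzrry" already present; 3 new (f, z, c)
  "zyrryrrrff" → prefix "zyrryrr" already present; 3 new (r, f, f)
  "fzy" → 3 new (f, z, y)
  "zzrrr" → prefix "zzrr" already present; 1 new (r)
  "zzzzyfzf" → prefix "zz" already present; 6 new (z, z, y, f, z, f)
  "zzzzyfz" → prefix "zzzzyfz" already present; 0 new (none)
  "zzrrycffyz" → prefix "zzrryc" already present; 4 new (f, f, y, z)
  "zzzzyfcrrfz" → prefix "zzzzyf" already present; 5 new (c, r, r, f, z)
Total nodes = 11 + 10 + 4 + 7 + 0 + 0 + 1 + 1 + 1 + 1 + 3 + 3 + 3 + 1 + 6 + 0 + 4 + 5 = 61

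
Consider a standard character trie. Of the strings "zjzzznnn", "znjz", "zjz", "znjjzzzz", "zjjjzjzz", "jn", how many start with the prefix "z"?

Filter for entries beginning with "z":
Words under "z": zjjjzjzz, zjz, zjzzznnn, znjjzzzz, znjz
Count: 5

5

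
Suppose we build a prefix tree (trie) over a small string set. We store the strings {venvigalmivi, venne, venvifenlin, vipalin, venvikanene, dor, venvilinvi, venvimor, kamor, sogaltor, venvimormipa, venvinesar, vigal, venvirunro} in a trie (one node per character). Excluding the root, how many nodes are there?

73

Trace insertions, counting only characters that open a new branch:
  "venvigalmivi" → 12 new (v, e, n, v, i, g, a, l, m, i, v, i)
  "venne" → prefix "ven" already present; 2 new (n, e)
  "venvifenlin" → prefix "venvi" already present; 6 new (f, e, n, l, i, n)
  "vipalin" → prefix "v" already present; 6 new (i, p, a, l, i, n)
  "venvikanene" → prefix "venvi" already present; 6 new (k, a, n, e, n, e)
  "dor" → 3 new (d, o, r)
  "venvilinvi" → prefix "venvi" already present; 5 new (l, i, n, v, i)
  "venvimor" → prefix "venvi" already present; 3 new (m, o, r)
  "kamor" → 5 new (k, a, m, o, r)
  "sogaltor" → 8 new (s, o, g, a, l, t, o, r)
  "venvimormipa" → prefix "venvimor" already present; 4 new (m, i, p, a)
  "venvinesar" → prefix "venvi" already present; 5 new (n, e, s, a, r)
  "vigal" → prefix "vi" already present; 3 new (g, a, l)
  "venvirunro" → prefix "venvi" already present; 5 new (r, u, n, r, o)
Total nodes = 12 + 2 + 6 + 6 + 6 + 3 + 5 + 3 + 5 + 8 + 4 + 5 + 3 + 5 = 73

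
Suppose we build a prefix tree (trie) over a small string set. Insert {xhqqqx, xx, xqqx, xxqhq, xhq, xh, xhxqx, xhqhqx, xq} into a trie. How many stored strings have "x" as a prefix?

9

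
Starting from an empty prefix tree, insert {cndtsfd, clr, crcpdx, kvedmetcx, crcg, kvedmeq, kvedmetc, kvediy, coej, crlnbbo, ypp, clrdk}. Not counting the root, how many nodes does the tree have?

40

Trie structure (* marks end of a word):
(root)
├─ c
│  ├─ l
│  │  └─ r *
│  │     └─ d
│  │        └─ k *
│  ├─ n
│  │  └─ d
│  │     └─ t
│  │        └─ s
│  │           └─ f
│  │              └─ d *
│  ├─ o
│  │  └─ e
│  │     └─ j *
│  └─ r
│     ├─ c
│     │  ├─ g *
│     │  └─ p
│     │     └─ d
│     │        └─ x *
│     └─ l
│        └─ n
│           └─ b
│              └─ b
│                 └─ o *
├─ k
│  └─ v
│     └─ e
│        └─ d
│           ├─ i
│           │  └─ y *
│           └─ m
│              └─ e
│                 ├─ q *
│                 └─ t
│                    └─ c *
│                       └─ x *
└─ y
   └─ p
      └─ p *
Counting every labelled node above: 40.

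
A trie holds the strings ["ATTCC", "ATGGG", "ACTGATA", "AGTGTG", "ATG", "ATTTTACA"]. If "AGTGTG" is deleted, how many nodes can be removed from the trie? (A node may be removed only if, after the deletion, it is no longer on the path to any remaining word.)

5

A node on "AGTGTG"'s path can go only if nothing else ends at it or branches off below it.
The suffix "GTGTG" (5 nodes) is used only by "AGTGTG"; the node for "A" still has the child "T", so pruning stops there.
Nodes removed: 5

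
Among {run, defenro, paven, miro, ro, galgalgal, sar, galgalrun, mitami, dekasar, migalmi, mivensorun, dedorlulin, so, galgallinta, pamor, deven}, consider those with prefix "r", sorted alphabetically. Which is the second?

run

DFS of the "r" subtree visits, in order: "ro", "run"
The 2nd is run.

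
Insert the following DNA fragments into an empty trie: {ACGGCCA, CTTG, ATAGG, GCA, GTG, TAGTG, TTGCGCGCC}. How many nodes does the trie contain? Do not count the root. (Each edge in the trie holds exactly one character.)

33

Insert word by word; a character creates a node only if that edge doesn't already exist:
  "ACGGCCA" → 7 new (A, C, G, G, C, C, A)
  "CTTG" → 4 new (C, T, T, G)
  "ATAGG" → prefix "A" already present; 4 new (T, A, G, G)
  "GCA" → 3 new (G, C, A)
  "GTG" → prefix "G" already present; 2 new (T, G)
  "TAGTG" → 5 new (T, A, G, T, G)
  "TTGCGCGCC" → prefix "T" already present; 8 new (T, G, C, G, C, G, C, C)
Total nodes = 7 + 4 + 4 + 3 + 2 + 5 + 8 = 33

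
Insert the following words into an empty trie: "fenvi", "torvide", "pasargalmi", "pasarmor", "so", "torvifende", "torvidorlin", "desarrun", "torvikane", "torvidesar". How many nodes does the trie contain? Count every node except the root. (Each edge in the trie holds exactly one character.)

52

Insert word by word; a character creates a node only if that edge doesn't already exist:
  "fenvi" → 5 new (f, e, n, v, i)
  "torvide" → 7 new (t, o, r, v, i, d, e)
  "pasargalmi" → 10 new (p, a, s, a, r, g, a, l, m, i)
  "pasarmor" → prefix "pasar" already present; 3 new (m, o, r)
  "so" → 2 new (s, o)
  "torvifende" → prefix "torvi" already present; 5 new (f, e, n, d, e)
  "torvidorlin" → prefix "torvid" already present; 5 new (o, r, l, i, n)
  "desarrun" → 8 new (d, e, s, a, r, r, u, n)
  "torvikane" → prefix "torvi" already present; 4 new (k, a, n, e)
  "torvidesar" → prefix "torvide" already present; 3 new (s, a, r)
Total nodes = 5 + 7 + 10 + 3 + 2 + 5 + 5 + 8 + 4 + 3 = 52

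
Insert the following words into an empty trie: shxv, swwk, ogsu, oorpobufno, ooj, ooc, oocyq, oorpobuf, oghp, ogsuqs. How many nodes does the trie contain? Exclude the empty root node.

28

For each word, the new-node count is its length minus the longest prefix already in the trie:
  "shxv" → 4 new (s, h, x, v)
  "swwk" → prefix "s" already present; 3 new (w, w, k)
  "ogsu" → 4 new (o, g, s, u)
  "oorpobufno" → prefix "o" already present; 9 new (o, r, p, o, b, u, f, n, o)
  "ooj" → prefix "oo" already present; 1 new (j)
  "ooc" → prefix "oo" already present; 1 new (c)
  "oocyq" → prefix "ooc" already present; 2 new (y, q)
  "oorpobuf" → prefix "oorpobuf" already present; 0 new (none)
  "oghp" → prefix "og" already present; 2 new (h, p)
  "ogsuqs" → prefix "ogsu" already present; 2 new (q, s)
Total nodes = 4 + 3 + 4 + 9 + 1 + 1 + 2 + 0 + 2 + 2 = 28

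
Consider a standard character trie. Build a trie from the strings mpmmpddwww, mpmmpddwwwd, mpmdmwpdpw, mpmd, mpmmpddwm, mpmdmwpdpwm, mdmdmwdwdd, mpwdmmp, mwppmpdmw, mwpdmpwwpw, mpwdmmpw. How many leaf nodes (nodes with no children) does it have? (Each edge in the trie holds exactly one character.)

A leaf is a node with no children — equivalently, the end of a word that is not a proper prefix of any other stored word.
Those words: "mdmdmwdwdd", "mpmdmwpdpwm", "mpmmpddwm", "mpmmpddwwwd", "mpwdmmpw", "mwpdmpwwpw", "mwppmpdmw"
Leaf count: 7

7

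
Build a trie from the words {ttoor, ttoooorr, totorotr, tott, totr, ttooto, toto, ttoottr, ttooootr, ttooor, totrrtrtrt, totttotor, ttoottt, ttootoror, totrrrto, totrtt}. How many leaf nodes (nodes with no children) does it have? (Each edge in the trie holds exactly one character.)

12

Leaves are exactly the stored words that no other stored word extends.
Those words: "totorotr", "totrrrto", "totrrtrtrt", "totrtt", "totttotor", "ttoooorr", "ttooootr", "ttooor", "ttoor", "ttootoror", "ttoottr", "ttoottt"
Leaf count: 12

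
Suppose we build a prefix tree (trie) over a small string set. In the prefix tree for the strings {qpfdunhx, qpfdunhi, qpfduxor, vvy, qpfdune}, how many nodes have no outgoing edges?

A leaf is a node with no children — equivalently, the end of a word that is not a proper prefix of any other stored word.
Those words: "qpfdune", "qpfdunhi", "qpfdunhx", "qpfduxor", "vvy"
Leaf count: 5

5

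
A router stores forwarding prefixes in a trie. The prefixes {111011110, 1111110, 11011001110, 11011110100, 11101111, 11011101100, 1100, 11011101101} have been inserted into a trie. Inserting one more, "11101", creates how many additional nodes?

"11101" is already a full path in the trie; only an end-marker is added.
No new nodes are needed: 0.

0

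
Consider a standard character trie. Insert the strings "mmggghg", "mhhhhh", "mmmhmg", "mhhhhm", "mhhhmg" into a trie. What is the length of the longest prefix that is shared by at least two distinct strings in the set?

5

The deepest shared node is where two words last agree before diverging.
"mhhhhh" and "mhhhhm" agree on "mhhhh" (5 characters) before diverging; nothing deeper is shared.
Longest shared-prefix length: 5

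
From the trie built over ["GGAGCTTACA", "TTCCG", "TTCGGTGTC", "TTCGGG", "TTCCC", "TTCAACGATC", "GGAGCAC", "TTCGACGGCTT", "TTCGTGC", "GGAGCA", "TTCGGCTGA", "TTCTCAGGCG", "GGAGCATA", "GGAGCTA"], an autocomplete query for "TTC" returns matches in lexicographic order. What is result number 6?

DFS of the "TTC" subtree visits, in order: "TTCAACGATC", "TTCCC", "TTCCG", "TTCGACGGCTT", "TTCGGCTGA", "TTCGGG", "TTCGGTGTC", "TTCGTGC", "TTCTCAGGCG"
The 6th is TTCGGG.

TTCGGG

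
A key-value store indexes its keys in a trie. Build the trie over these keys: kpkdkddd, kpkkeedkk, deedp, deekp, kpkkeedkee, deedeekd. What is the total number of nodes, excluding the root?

27

Trie structure (* marks end of a word):
(root)
├─ d
│  └─ e
│     └─ e
│        ├─ d
│        │  ├─ e
│        │  │  └─ e
│        │  │     └─ k
│        │  │        └─ d *
│        │  └─ p *
│        └─ k
│           └─ p *
└─ k
   └─ p
      └─ k
         ├─ d
         │  └─ k
         │     └─ d
         │        └─ d
         │           └─ d *
         └─ k
            └─ e
               └─ e
                  └─ d
                     └─ k
                        ├─ e
                        │  └─ e *
                        └─ k *
Counting every labelled node above: 27.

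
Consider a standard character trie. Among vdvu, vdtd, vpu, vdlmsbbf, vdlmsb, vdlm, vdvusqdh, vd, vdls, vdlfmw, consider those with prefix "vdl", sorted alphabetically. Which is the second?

DFS of the "vdl" subtree visits, in order: "vdlfmw", "vdlm", "vdlmsb", "vdlmsbbf", "vdls"
Position 2: vdlm

vdlm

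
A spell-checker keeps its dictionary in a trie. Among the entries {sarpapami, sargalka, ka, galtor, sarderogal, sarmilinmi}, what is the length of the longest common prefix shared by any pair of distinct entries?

Look for the deepest trie node that still has at least two words in its subtree.
"sarderogal" and "sargalka" agree on "sar" (3 characters) before diverging; nothing deeper is shared.
Longest shared-prefix length: 3

3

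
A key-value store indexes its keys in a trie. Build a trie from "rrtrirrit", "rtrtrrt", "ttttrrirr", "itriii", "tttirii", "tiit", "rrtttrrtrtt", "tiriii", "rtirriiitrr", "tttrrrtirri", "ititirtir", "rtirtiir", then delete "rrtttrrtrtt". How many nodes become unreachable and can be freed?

After clearing the end-marker at "rrtttrrtrtt", prune upward until reaching a node still needed by another word.
The suffix "ttrrtrtt" (8 nodes) is used only by "rrtttrrtrtt"; the node for "rrt" still has the child "r", so pruning stops there.
Nodes removed: 8

8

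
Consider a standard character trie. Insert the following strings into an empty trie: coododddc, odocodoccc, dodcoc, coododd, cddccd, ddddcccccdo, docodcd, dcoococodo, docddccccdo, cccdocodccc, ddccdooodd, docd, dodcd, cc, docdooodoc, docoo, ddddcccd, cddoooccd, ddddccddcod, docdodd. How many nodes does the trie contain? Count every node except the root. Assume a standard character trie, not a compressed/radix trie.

102

For each word, the new-node count is its length minus the longest prefix already in the trie:
  "coododddc" → 9 new (c, o, o, d, o, d, d, d, c)
  "odocodoccc" → 10 new (o, d, o, c, o, d, o, c, c, c)
  "dodcoc" → 6 new (d, o, d, c, o, c)
  "coododd" → prefix "coododd" already present; 0 new (none)
  "cddccd" → prefix "c" already present; 5 new (d, d, c, c, d)
  "ddddcccccdo" → prefix "d" already present; 10 new (d, d, d, c, c, c, c, c, d, o)
  "docodcd" → prefix "do" already present; 5 new (c, o, d, c, d)
  "dcoococodo" → prefix "d" already present; 9 new (c, o, o, c, o, c, o, d, o)
  "docddccccdo" → prefix "doc" already present; 8 new (d, d, c, c, c, c, d, o)
  "cccdocodccc" → prefix "c" already present; 10 new (c, c, d, o, c, o, d, c, c, c)
  "ddccdooodd" → prefix "dd" already present; 8 new (c, c, d, o, o, o, d, d)
  "docd" → prefix "docd" already present; 0 new (none)
  "dodcd" → prefix "dodc" already present; 1 new (d)
  "cc" → prefix "cc" already present; 0 new (none)
  "docdooodoc" → prefix "docd" already present; 6 new (o, o, o, d, o, c)
  "docoo" → prefix "doco" already present; 1 new (o)
  "ddddcccd" → prefix "ddddccc" already present; 1 new (d)
  "cddoooccd" → prefix "cdd" already present; 6 new (o, o, o, c, c, d)
  "ddddccddcod" → prefix "ddddcc" already present; 5 new (d, d, c, o, d)
  "docdodd" → prefix "docdo" already present; 2 new (d, d)
Total nodes = 9 + 10 + 6 + 0 + 5 + 10 + 5 + 9 + 8 + 10 + 8 + 0 + 1 + 0 + 6 + 1 + 1 + 6 + 5 + 2 = 102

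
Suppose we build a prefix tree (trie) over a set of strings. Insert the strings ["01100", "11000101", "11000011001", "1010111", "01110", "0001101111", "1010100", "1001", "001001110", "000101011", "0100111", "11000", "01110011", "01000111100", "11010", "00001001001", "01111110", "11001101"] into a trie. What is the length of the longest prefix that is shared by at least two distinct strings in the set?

Look for the deepest trie node that still has at least two words in its subtree.
"01110" and "01110011" agree on "01110" (5 characters) before diverging; nothing deeper is shared.
Longest shared-prefix length: 5

5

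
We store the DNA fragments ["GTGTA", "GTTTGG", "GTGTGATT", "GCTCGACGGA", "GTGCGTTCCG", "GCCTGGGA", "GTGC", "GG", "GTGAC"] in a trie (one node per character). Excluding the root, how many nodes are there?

38

For each word, the new-node count is its length minus the longest prefix already in the trie:
  "GTGTA" → 5 new (G, T, G, T, A)
  "GTTTGG" → prefix "GT" already present; 4 new (T, T, G, G)
  "GTGTGATT" → prefix "GTGT" already present; 4 new (G, A, T, T)
  "GCTCGACGGA" → prefix "G" already present; 9 new (C, T, C, G, A, C, G, G, A)
  "GTGCGTTCCG" → prefix "GTG" already present; 7 new (C, G, T, T, C, C, G)
  "GCCTGGGA" → prefix "GC" already present; 6 new (C, T, G, G, G, A)
  "GTGC" → prefix "GTGC" already present; 0 new (none)
  "GG" → prefix "G" already present; 1 new (G)
  "GTGAC" → prefix "GTG" already present; 2 new (A, C)
Total nodes = 5 + 4 + 4 + 9 + 7 + 6 + 0 + 1 + 2 = 38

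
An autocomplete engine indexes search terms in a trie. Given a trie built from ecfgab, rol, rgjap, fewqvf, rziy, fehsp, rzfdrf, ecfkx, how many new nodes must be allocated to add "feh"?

"feh" is already a full path in the trie; only an end-marker is added.
No new nodes are needed: 0.

0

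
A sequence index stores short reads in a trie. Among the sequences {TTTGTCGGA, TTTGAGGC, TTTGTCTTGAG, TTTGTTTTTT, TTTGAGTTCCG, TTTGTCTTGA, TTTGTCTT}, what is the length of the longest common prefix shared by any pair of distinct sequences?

10

Look for the deepest trie node that still has at least two words in its subtree.
e.g. "TTTGTCTTGA" and "TTTGTCTTGAG" share the prefix "TTTGTCTTGA" of length 10; no pair shares a longer one.
Longest shared-prefix length: 10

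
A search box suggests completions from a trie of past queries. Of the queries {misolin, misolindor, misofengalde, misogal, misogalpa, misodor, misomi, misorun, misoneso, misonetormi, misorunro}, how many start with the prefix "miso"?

Filter for entries beginning with "miso":
Matches: "misodor", "misofengalde", "misogal", "misogalpa", "misolin", "misolindor", "misomi", "misoneso", "misonetormi", "misorun", "misorunro"
Count: 11

11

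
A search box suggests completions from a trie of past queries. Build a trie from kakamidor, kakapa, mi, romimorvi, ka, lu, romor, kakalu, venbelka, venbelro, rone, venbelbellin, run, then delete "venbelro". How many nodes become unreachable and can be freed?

A node on "venbelro"'s path can go only if nothing else ends at it or branches off below it.
The suffix "ro" (2 nodes) is used only by "venbelro"; the node for "venbel" still has the child "k", so pruning stops there.
Nodes removed: 2

2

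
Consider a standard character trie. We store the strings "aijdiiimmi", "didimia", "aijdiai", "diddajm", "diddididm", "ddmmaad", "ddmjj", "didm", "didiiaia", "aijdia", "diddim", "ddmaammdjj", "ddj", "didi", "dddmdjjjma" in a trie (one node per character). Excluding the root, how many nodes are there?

Count nodes per top-level branch (shared prefixes stored once):
  'a'-branch (aijdia, aijdiai, aijdiiimmi): 12 nodes
  'd'-branch (dddmdjjjma, ddj, ddmaammdjj, ddmjj, ddmmaad, diddajm, diddididm, diddim, didi, didiiaia, didimia, didm): 46 nodes
Sum: 58

58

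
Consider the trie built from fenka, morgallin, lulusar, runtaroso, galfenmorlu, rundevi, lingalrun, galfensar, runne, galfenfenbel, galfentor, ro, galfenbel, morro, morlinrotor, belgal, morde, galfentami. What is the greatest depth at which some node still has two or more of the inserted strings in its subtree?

7

The deepest shared node is where two words last agree before diverging.
e.g. "galfentami" and "galfentor" share the prefix "galfent" of length 7; no pair shares a longer one.
Longest shared-prefix length: 7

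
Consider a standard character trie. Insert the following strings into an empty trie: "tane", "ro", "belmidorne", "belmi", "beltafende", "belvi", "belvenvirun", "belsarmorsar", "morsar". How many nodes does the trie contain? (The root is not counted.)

For each word, the new-node count is its length minus the longest prefix already in the trie:
  "tane" → 4 new (t, a, n, e)
  "ro" → 2 new (r, o)
  "belmidorne" → 10 new (b, e, l, m, i, d, o, r, n, e)
  "belmi" → prefix "belmi" already present; 0 new (none)
  "beltafende" → prefix "bel" already present; 7 new (t, a, f, e, n, d, e)
  "belvi" → prefix "bel" already present; 2 new (v, i)
  "belvenvirun" → prefix "belv" already present; 7 new (e, n, v, i, r, u, n)
  "belsarmorsar" → prefix "bel" already present; 9 new (s, a, r, m, o, r, s, a, r)
  "morsar" → 6 new (m, o, r, s, a, r)
Total nodes = 4 + 2 + 10 + 0 + 7 + 2 + 7 + 9 + 6 = 47

47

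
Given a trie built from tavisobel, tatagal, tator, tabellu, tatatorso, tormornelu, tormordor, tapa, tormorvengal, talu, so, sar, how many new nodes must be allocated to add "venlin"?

Nothing in the trie begins with "v"; the whole of "venlin" is new.
6 − 0 = 6 new nodes.

6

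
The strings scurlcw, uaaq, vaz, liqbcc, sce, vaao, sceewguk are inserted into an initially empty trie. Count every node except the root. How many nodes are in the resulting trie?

28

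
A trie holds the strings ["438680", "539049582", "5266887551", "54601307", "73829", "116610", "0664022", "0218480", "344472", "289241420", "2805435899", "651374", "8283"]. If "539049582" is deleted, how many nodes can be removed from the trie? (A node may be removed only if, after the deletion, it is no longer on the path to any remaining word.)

8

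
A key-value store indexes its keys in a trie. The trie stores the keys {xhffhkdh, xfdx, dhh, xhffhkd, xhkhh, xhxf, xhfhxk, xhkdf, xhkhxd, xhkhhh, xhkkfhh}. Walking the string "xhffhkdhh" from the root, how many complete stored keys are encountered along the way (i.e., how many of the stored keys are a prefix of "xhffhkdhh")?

2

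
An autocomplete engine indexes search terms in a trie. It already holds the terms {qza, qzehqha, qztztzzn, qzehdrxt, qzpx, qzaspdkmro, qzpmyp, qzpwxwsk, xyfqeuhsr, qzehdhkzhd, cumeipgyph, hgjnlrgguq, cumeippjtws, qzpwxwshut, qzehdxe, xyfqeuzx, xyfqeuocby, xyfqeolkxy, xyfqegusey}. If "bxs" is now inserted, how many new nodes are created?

3

No existing word starts with "b", so every character of "bxs" needs a new node.
3 − 0 = 3 new nodes.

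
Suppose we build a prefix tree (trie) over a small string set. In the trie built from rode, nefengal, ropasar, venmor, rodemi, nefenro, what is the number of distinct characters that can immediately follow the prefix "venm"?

1

Walk "venm" from the root, arriving at one node.
Characters that immediately follow "venm" among the stored strings: {o}.
That node has 1 child edge.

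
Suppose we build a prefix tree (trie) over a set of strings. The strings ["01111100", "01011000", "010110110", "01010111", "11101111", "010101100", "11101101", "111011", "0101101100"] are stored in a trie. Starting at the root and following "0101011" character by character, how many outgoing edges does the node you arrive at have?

2

Follow the path "0101011" to its node, then look at its outgoing edges.
Characters that immediately follow "0101011" among the stored strings: {0, 1}.
That node has 2 child edges.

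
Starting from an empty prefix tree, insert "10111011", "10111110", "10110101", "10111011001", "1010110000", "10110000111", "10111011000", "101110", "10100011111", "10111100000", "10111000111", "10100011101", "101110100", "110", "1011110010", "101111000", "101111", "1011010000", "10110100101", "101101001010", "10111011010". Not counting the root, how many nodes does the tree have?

66

Insert word by word; a character creates a node only if that edge doesn't already exist:
  "10111011" → 8 new (1, 0, 1, 1, 1, 0, 1, 1)
  "10111110" → prefix "10111" already present; 3 new (1, 1, 0)
  "10110101" → prefix "1011" already present; 4 new (0, 1, 0, 1)
  "10111011001" → prefix "10111011" already present; 3 new (0, 0, 1)
  "1010110000" → prefix "101" already present; 7 new (0, 1, 1, 0, 0, 0, 0)
  "10110000111" → prefix "10110" already present; 6 new (0, 0, 0, 1, 1, 1)
  "10111011000" → prefix "1011101100" already present; 1 new (0)
  "101110" → prefix "101110" already present; 0 new (none)
  "10100011111" → prefix "1010" already present; 7 new (0, 0, 1, 1, 1, 1, 1)
  "10111100000" → prefix "101111" already present; 5 new (0, 0, 0, 0, 0)
  "10111000111" → prefix "101110" already present; 5 new (0, 0, 1, 1, 1)
  "10100011101" → prefix "101000111" already present; 2 new (0, 1)
  "101110100" → prefix "1011101" already present; 2 new (0, 0)
  "110" → prefix "1" already present; 2 new (1, 0)
  "1011110010" → prefix "10111100" already present; 2 new (1, 0)
  "101111000" → prefix "101111000" already present; 0 new (none)
  "101111" → prefix "101111" already present; 0 new (none)
  "1011010000" → prefix "1011010" already present; 3 new (0, 0, 0)
  "10110100101" → prefix "10110100" already present; 3 new (1, 0, 1)
  "101101001010" → prefix "10110100101" already present; 1 new (0)
  "10111011010" → prefix "101110110" already present; 2 new (1, 0)
Total nodes = 8 + 3 + 4 + 3 + 7 + 6 + 1 + 0 + 7 + 5 + 5 + 2 + 2 + 2 + 2 + 0 + 0 + 3 + 3 + 1 + 2 = 66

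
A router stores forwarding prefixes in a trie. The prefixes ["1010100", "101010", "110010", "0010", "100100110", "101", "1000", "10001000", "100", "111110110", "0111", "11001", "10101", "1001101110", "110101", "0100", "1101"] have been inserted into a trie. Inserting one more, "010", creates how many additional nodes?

"010" is already a full path in the trie; only an end-marker is added.
No new nodes are needed: 0.

0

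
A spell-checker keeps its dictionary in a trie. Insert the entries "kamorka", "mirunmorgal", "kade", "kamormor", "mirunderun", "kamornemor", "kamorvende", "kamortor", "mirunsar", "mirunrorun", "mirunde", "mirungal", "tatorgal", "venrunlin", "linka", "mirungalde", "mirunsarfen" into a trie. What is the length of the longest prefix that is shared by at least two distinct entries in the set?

The deepest shared node is where two words last agree before diverging.
"mirungal" and "mirungalde" agree on "mirungal" (8 characters) before diverging; nothing deeper is shared.
Longest shared-prefix length: 8

8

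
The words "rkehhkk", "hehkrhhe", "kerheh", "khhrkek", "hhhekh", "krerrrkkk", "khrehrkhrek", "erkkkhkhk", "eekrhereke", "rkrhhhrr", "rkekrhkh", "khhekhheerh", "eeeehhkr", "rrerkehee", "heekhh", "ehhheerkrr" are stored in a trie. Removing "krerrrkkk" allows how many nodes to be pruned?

After clearing the end-marker at "krerrrkkk", prune upward until reaching a node still needed by another word.
The suffix "rerrrkkk" (8 nodes) is used only by "krerrrkkk"; the node for "k" still has the child "e", so pruning stops there.
Nodes removed: 8

8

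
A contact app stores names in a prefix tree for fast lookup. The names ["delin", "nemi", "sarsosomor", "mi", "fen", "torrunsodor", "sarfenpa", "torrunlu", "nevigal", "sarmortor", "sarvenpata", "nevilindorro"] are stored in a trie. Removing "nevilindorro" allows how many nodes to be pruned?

A node on "nevilindorro"'s path can go only if nothing else ends at it or branches off below it.
The suffix "lindorro" (8 nodes) is used only by "nevilindorro"; the node for "nevi" still has the child "g", so pruning stops there.
Nodes removed: 8

8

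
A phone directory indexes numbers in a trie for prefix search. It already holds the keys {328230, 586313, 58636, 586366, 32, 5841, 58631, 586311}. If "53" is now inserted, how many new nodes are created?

1

Walking "53" from the root, the first 1 characters ("5") follow existing edges; "3" is the first miss.
Each of the 1 remaining characters creates one node.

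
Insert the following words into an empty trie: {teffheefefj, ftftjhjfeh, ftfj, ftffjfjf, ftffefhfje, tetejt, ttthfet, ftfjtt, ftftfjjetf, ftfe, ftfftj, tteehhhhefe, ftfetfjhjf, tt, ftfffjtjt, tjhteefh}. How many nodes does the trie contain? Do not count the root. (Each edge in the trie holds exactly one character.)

For each word, the new-node count is its length minus the longest prefix already in the trie:
  "teffheefefj" → 11 new (t, e, f, f, h, e, e, f, e, f, j)
  "ftftjhjfeh" → 10 new (f, t, f, t, j, h, j, f, e, h)
  "ftfj" → prefix "ftf" already present; 1 new (j)
  "ftffjfjf" → prefix "ftf" already present; 5 new (f, j, f, j, f)
  "ftffefhfje" → prefix "ftff" already present; 6 new (e, f, h, f, j, e)
  "tetejt" → prefix "te" already present; 4 new (t, e, j, t)
  "ttthfet" → prefix "t" already present; 6 new (t, t, h, f, e, t)
  "ftfjtt" → prefix "ftfj" already present; 2 new (t, t)
  "ftftfjjetf" → prefix "ftft" already present; 6 new (f, j, j, e, t, f)
  "ftfe" → prefix "ftf" already present; 1 new (e)
  "ftfftj" → prefix "ftff" already present; 2 new (t, j)
  "tteehhhhefe" → prefix "tt" already present; 9 new (e, e, h, h, h, h, e, f, e)
  "ftfetfjhjf" → prefix "ftfe" already present; 6 new (t, f, j, h, j, f)
  "tt" → prefix "tt" already present; 0 new (none)
  "ftfffjtjt" → prefix "ftff" already present; 5 new (f, j, t, j, t)
  "tjhteefh" → prefix "t" already present; 7 new (j, h, t, e, e, f, h)
Total nodes = 11 + 10 + 1 + 5 + 6 + 4 + 6 + 2 + 6 + 1 + 2 + 9 + 6 + 0 + 5 + 7 = 81

81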